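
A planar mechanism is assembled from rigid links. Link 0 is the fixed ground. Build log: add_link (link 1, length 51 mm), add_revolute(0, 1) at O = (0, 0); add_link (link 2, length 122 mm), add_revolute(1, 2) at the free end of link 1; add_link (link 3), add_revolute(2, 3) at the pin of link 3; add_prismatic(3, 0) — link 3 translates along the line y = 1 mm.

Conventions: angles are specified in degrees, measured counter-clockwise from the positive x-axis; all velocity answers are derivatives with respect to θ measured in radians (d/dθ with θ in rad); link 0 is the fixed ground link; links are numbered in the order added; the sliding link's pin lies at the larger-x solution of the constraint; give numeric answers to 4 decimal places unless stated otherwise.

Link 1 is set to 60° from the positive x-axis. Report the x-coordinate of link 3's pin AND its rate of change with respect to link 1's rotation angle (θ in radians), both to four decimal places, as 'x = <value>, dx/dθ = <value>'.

geometry: r = 51 mm, L = 122 mm, e = 1 mm
crank pin P = (r cos θ, r sin θ) = (25.500000, 44.167296)
h = r sin θ − e = 44.167296 − 1 = 43.167296
x = r cos θ + √(L² − h²) = 25.500000 + 114.107776 = 139.607776
dx/dθ = −r sin θ − h·r cos θ/√(L² − h²) (θ in radians; h = 43.167296) = -53.814018

x = 139.6078, dx/dθ = -53.8140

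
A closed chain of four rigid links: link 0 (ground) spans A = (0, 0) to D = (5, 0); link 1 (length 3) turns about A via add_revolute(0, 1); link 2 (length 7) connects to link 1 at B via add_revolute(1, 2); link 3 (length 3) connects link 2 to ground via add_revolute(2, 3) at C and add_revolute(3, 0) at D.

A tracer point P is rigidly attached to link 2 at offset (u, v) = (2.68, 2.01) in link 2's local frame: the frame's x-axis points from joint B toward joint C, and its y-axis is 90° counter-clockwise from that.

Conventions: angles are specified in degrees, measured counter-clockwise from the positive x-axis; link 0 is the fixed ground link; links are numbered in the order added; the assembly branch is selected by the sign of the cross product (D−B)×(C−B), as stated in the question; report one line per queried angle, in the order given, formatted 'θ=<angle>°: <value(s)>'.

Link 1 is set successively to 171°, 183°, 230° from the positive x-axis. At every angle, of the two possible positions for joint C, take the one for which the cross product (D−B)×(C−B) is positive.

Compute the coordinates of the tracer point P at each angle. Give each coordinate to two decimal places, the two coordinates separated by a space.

A=(0,0), D=(5.00,0)
θ=171°: B = A + 3.00·(cos171°, sin171°) = (-2.9631, 0.4693)
θ=171°: |BD| = 7.9769
θ=171°: circle(B,7.00) ∩ circle(D,3.00): a=6.4957, h=2.6088
θ=171°:   candidates: C₊=(3.6749,2.6915) cross=20.810; C₋=(3.3679,-2.5172) cross=-20.810
θ=171°:   branch + wants cross > 0 → take C=(3.6749,2.6915) (cross=20.810)
θ=171°: ex = (C−B)/|BC| = (0.9483,0.3175); ey = (-0.3175,0.9483)
θ=171°: P = B + 2.68·ex + 2.01·ey = (-1.0598,3.2261)
θ=183°: B = A + 3.00·(cos183°, sin183°) = (-2.9959, -0.1570)
θ=183°: |BD| = 7.9974
θ=183°: circle(B,7.00) ∩ circle(D,3.00): a=6.4995, h=2.5993
θ=183°:   candidates: C₊=(3.4513,2.5694) cross=20.788; C₋=(3.5534,-2.6282) cross=-20.788
θ=183°:   branch + wants cross > 0 → take C=(3.4513,2.5694) (cross=20.788)
θ=183°: ex = (C−B)/|BC| = (0.9210,0.3895); ey = (-0.3895,0.9210)
θ=183°: P = B + 2.68·ex + 2.01·ey = (-1.3104,2.7381)
θ=230°: B = A + 3.00·(cos230°, sin230°) = (-1.9284, -2.2981)
θ=230°: |BD| = 7.2996
θ=230°: circle(B,7.00) ∩ circle(D,3.00): a=6.3897, h=2.8587
θ=230°:   candidates: C₊=(3.2364,2.4269) cross=20.867; C₋=(5.0364,-2.9998) cross=-20.867
θ=230°:   branch + wants cross > 0 → take C=(3.2364,2.4269) (cross=20.867)
θ=230°: ex = (C−B)/|BC| = (0.7378,0.6750); ey = (-0.6750,0.7378)
θ=230°: P = B + 2.68·ex + 2.01·ey = (-1.3078,0.9939)

θ=171°: -1.06 3.23
θ=183°: -1.31 2.74
θ=230°: -1.31 0.99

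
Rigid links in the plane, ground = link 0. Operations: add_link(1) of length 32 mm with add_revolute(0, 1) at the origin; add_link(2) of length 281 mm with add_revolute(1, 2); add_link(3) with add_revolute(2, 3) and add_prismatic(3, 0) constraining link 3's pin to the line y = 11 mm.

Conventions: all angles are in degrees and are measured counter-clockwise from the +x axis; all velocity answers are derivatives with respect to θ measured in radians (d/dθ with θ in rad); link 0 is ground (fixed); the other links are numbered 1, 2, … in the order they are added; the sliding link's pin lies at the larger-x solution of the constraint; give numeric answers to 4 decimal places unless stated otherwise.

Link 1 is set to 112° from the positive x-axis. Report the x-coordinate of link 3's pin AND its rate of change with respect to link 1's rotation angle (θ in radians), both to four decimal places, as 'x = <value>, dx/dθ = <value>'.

geometry: r = 32 mm, L = 281 mm, e = 11 mm
crank pin P = (r cos θ, r sin θ) = (-11.987411, 29.669883)
h = r sin θ − e = 29.669883 − 11 = 18.669883
x = r cos θ + √(L² − h²) = -11.987411 + 280.379092 = 268.391681
dx/dθ = −r sin θ − h·r cos θ/√(L² − h²) (θ in radians; h = 18.669883) = -28.871666

x = 268.3917, dx/dθ = -28.8717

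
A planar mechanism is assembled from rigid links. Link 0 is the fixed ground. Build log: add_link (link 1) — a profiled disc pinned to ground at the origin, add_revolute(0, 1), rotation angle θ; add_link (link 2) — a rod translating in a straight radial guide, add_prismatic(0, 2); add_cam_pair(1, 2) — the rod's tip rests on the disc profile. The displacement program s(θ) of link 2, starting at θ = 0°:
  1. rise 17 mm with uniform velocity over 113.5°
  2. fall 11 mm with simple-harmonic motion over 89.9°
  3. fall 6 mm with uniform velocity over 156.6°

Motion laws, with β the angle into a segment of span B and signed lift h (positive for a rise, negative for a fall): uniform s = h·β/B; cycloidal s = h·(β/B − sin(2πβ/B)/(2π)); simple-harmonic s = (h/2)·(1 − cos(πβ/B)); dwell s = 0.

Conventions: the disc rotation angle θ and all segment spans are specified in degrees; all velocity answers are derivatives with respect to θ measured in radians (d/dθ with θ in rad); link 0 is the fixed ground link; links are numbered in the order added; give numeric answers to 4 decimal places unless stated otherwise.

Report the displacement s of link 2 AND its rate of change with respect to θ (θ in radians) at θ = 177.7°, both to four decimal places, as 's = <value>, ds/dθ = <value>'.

seg 1 [0°–113.5°] uniform, h=17: full span → s += 17 → s = 17.0000
seg 2 [113.5°–203.4°] simple-harmonic, h=-11: θ=177.7° here. β=64.2, B=89.9. -11/2·(1 − cos(π·0.7141)) = -8.9270 → s = 8.0730
velocity in seg [113.5°–203.4°] (simple-harmonic), θ in radians: β = 64.2° = 1.1205 rad, B = 89.9° = 1.5691 rad; ds/dθ = (πh/(2B)) sin(πβ/B) = (π·(-11)/(2·1.5691)) sin(π·0.7141) = -8.613139 mm/rad

s = 8.0730, ds/dθ = -8.6131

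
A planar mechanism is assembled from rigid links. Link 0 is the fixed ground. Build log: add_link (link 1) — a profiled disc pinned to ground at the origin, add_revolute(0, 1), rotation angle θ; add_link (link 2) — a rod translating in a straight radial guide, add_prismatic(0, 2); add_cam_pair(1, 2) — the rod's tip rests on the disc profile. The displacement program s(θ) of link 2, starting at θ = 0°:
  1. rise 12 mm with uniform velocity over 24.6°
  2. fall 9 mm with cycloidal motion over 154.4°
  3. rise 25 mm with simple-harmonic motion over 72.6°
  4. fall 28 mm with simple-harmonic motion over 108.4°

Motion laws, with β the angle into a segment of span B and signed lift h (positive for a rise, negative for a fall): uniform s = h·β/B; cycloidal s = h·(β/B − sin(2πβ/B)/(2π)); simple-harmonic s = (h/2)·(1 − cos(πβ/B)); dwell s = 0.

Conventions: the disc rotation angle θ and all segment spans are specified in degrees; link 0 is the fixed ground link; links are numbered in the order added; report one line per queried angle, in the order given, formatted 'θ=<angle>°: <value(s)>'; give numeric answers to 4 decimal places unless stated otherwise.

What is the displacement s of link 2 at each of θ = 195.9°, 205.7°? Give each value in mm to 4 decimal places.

seg 1 [0°–24.6°] uniform, h=12: full span → s += 12 → s = 12.0000
seg 2 [24.6°–179°] cycloidal, h=-9: full span → s += -9 → s = 3.0000
seg 3 [179°–251.6°] simple-harmonic, h=25: θ=195.9° here. β=16.9, B=72.6. 25/2·(1 − cos(π·0.2328)) = 3.1962 → s = 6.1962
seg 3 [179°–251.6°] simple-harmonic, h=25: θ=205.7° here. β=26.7, B=72.6. 25/2·(1 − cos(π·0.3678)) = 7.4554 → s = 10.4554

θ=195.9°: 6.1962
θ=205.7°: 10.4554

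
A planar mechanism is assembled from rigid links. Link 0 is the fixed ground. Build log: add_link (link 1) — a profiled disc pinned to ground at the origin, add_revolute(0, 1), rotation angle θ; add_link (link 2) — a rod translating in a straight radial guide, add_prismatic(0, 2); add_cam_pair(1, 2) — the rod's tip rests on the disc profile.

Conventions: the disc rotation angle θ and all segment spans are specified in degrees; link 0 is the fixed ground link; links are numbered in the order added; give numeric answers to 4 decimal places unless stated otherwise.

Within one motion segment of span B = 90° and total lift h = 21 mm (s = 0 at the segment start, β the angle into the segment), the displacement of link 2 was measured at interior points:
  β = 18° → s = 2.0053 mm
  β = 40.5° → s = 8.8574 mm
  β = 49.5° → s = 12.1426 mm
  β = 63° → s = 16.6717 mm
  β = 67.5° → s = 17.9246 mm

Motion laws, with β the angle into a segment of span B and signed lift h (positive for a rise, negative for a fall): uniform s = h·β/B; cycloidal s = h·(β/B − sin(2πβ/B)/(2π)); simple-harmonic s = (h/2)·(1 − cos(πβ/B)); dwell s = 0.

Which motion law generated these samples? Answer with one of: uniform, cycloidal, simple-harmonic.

candidates at β/B = r: uniform s = h·r (linear in β); cycloidal s = h·(r − sin(2πr)/(2π)); simple-harmonic s = (h/2)(1 − cos(πr))
β=18°: printed 2.0053 | uniform 4.2000, cycloidal 1.0213, simple-harmonic 2.0053
β=40.5°: printed 8.8574 | uniform 9.4500, cycloidal 8.4172, simple-harmonic 8.8574
β=49.5°: printed 12.1426 | uniform 11.5500, cycloidal 12.5828, simple-harmonic 12.1426
β=63°: printed 16.6717 | uniform 14.7000, cycloidal 17.8787, simple-harmonic 16.6717
β=67.5°: printed 17.9246 | uniform 15.7500, cycloidal 19.0923, simple-harmonic 17.9246
only one law matches every sample → simple-harmonic

simple-harmonic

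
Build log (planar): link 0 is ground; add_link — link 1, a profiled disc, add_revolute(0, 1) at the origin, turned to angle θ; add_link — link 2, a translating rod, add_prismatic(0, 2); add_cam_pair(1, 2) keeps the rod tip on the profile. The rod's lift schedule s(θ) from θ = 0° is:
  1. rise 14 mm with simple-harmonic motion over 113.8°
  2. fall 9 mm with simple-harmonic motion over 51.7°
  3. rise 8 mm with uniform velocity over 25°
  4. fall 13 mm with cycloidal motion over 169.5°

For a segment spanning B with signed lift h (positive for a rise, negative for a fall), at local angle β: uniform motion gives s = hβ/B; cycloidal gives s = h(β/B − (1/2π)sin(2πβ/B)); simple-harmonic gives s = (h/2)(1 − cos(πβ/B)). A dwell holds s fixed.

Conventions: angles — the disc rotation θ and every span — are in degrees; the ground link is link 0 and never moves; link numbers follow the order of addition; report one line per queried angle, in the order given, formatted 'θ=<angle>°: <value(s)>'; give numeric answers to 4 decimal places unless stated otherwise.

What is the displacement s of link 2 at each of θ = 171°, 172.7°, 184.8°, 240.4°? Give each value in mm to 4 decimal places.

seg 1 [0°–113.8°] simple-harmonic, h=14: full span → s += 14 → s = 14.0000
seg 2 [113.8°–165.5°] simple-harmonic, h=-9: full span → s += -9 → s = 5.0000
seg 3 [165.5°–190.5°] uniform, h=8: θ=171° here. β=5.5, B=25. 8·5.5/25 = 1.7600 → s = 6.7600
seg 3 [165.5°–190.5°] uniform, h=8: θ=172.7° here. β=7.2, B=25. 8·7.2/25 = 2.3040 → s = 7.3040
seg 3 [165.5°–190.5°] uniform, h=8: θ=184.8° here. β=19.3, B=25. 8·19.3/25 = 6.1760 → s = 11.1760
seg 3 [165.5°–190.5°] uniform, h=8: full span → s += 8 → s = 13.0000
seg 4 [190.5°–360°] cycloidal, h=-13: θ=240.4° here. β=49.9, B=169.5. -13·(0.2944 − sin(2π·0.2944)/(2π)) = -1.8381 → s = 11.1619

θ=171°: 6.7600
θ=172.7°: 7.3040
θ=184.8°: 11.1760
θ=240.4°: 11.1619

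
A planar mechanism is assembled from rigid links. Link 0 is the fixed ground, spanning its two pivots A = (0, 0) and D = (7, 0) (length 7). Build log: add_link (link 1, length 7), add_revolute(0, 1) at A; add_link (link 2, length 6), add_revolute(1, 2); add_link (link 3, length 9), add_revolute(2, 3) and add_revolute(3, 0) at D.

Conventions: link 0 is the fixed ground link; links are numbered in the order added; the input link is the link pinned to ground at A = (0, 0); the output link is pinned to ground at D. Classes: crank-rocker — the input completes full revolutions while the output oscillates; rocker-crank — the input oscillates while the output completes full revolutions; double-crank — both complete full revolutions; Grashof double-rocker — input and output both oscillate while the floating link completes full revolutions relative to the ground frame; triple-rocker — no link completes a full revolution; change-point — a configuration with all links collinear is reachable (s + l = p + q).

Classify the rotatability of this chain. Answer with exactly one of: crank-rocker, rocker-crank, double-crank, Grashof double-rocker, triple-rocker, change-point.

lengths: ground=7, input=7, coupler=6, output=9
sorted: s=6 (shortest), l=9 (longest), p+q=14
s + l = 15 vs p + q = 14
s + l > p + q → non-Grashof → no link fully rotates → triple-rocker

triple-rocker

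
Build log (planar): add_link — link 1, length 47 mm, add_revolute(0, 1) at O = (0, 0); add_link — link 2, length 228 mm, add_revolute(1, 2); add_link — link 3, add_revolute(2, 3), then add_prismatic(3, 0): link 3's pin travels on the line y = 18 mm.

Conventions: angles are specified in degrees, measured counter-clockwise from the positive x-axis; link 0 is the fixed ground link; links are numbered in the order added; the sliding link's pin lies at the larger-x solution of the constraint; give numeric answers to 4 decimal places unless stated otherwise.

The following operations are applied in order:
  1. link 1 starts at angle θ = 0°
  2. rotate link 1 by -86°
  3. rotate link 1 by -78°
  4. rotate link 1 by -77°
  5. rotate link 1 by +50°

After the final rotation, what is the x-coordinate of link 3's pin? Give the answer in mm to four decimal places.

geometry: r = 47 mm, L = 228 mm, e = 18 mm; θ starts at 0°
rotate link 1 by -86°: θ ← 0° -86° = -86°
rotate link 1 by -78°: θ ← -86° -78° = -164°
rotate link 1 by -77°: θ ← -164° -77° = -241°
rotate link 1 by +50°: θ ← -241° +50° = -191°
crank pin P = (r cos θ, r sin θ) = (-46.136478, 8.968023)
h = r sin θ − e = 8.968023 − 18 = -9.031977
x = r cos θ + √(L² − h²) = -46.136478 + 227.821034 = 181.684556

181.6846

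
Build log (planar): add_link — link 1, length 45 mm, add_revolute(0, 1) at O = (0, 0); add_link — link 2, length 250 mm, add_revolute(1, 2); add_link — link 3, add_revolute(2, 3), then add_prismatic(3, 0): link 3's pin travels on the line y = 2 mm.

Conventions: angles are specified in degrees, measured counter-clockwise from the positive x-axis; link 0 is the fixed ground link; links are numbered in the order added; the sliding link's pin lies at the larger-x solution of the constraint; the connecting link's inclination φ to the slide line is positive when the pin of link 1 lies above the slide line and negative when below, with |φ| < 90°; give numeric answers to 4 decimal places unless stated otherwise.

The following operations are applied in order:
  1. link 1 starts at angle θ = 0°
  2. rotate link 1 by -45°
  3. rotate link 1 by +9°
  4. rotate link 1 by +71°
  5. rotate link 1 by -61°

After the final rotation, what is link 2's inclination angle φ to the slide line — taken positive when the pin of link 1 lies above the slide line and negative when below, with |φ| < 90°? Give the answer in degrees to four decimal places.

geometry: r = 45 mm, L = 250 mm, e = 2 mm; θ starts at 0°
rotate link 1 by -45°: θ ← 0° -45° = -45°
rotate link 1 by +9°: θ ← -45° +9° = -36°
rotate link 1 by +71°: θ ← -36° +71° = 35°
rotate link 1 by -61°: θ ← 35° -61° = -26°
h = r sin θ − e = -19.726702 − 2 = -21.726702
sin φ = h / L = -21.726702 / 250 = -0.08690681
φ = arcsin(-0.08690681) = -4.985683°

-4.9857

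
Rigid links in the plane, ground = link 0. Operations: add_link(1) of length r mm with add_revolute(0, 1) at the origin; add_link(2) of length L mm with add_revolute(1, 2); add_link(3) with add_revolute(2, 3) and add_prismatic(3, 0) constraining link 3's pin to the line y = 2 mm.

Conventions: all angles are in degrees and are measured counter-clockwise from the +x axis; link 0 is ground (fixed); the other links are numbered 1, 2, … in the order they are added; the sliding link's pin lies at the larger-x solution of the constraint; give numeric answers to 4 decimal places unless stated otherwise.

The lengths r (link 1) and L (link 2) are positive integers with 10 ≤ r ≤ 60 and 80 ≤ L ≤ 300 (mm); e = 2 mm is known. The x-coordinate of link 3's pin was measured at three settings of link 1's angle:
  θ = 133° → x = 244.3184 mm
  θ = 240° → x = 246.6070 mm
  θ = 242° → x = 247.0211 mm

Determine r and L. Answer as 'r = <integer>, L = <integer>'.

constraint per measurement: (x − r cos θ)² + (r sin θ − e)² = L²
subtracting the θ₁ and θ₂ equations cancels the r² and L² terms:
r = (x₁² − x₂²) / (2[(x₁cos θ₁ + e sin θ₁) − (x₂cos θ₂ + e sin θ₂)]) = 13.9999 → r = 14
L² = (x₁ − r cos θ₁)² + (r sin θ₁ − e)² = 64516.0177 → L = 254.0000 → L = 254
check at θ₃=242°: x = 247.0211 (printed 247.0211) ✓

r = 14, L = 254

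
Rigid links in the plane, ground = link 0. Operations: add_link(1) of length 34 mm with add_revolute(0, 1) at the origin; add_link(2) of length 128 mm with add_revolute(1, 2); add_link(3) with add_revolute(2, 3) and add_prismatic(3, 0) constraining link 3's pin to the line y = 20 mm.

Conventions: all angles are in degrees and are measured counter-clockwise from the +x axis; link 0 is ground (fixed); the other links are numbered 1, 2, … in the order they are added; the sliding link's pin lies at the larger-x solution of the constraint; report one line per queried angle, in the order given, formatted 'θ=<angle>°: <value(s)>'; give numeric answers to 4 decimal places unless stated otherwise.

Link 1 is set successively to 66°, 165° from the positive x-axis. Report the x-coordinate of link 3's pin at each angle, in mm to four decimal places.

geometry: r = 34 mm, L = 128 mm, e = 20 mm
θ=66°: crank pin P = (r cos θ, r sin θ) = (13.829046, 31.060546)
θ=66°: h = r sin θ − e = 31.060546 − 20 = 11.060546
θ=66°: x = r cos θ + √(L² − h²) = 13.829046 + 127.521231 = 141.350277
θ=165°: crank pin P = (r cos θ, r sin θ) = (-32.841478, 8.799848)
θ=165°: h = r sin θ − e = 8.799848 − 20 = -11.200152
θ=165°: x = r cos θ + √(L² − h²) = -32.841478 + 127.509045 = 94.667567

θ=66°: 141.3503
θ=165°: 94.6676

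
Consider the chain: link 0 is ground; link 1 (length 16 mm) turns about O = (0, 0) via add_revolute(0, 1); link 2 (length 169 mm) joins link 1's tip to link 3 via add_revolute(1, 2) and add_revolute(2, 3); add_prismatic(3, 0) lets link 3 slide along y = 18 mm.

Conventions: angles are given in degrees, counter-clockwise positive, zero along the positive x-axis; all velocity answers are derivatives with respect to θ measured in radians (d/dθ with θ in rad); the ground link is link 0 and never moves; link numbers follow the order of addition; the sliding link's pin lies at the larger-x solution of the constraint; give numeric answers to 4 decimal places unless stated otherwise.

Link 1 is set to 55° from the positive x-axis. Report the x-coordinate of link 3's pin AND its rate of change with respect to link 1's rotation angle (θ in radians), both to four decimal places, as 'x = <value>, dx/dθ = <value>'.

geometry: r = 16 mm, L = 169 mm, e = 18 mm
crank pin P = (r cos θ, r sin θ) = (9.177223, 13.106433)
h = r sin θ − e = 13.106433 − 18 = -4.893567
x = r cos θ + √(L² − h²) = 9.177223 + 168.929136 = 178.106359
dx/dθ = −r sin θ − h·r cos θ/√(L² − h²) (θ in radians; h = -4.893567) = -12.840585

x = 178.1064, dx/dθ = -12.8406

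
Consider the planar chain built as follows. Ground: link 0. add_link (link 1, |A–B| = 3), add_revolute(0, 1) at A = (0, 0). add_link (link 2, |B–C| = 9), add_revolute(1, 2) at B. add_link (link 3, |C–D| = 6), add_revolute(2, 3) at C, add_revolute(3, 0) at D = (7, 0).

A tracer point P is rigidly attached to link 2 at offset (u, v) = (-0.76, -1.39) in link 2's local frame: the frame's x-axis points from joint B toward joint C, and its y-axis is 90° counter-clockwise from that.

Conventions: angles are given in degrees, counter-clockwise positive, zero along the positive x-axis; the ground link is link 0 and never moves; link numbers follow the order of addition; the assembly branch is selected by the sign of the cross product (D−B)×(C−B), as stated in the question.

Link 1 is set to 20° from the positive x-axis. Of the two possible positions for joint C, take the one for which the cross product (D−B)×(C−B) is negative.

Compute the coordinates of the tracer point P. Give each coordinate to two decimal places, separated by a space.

A=(0,0), D=(7.00,0)
B = A + 3.00·(cos20°, sin20°) = (2.8191, 1.0261)
|BD| = 4.3050
circle(B,9.00) ∩ circle(D,6.00): a=7.3790, h=5.1527
  candidates: C₊=(11.2135,4.2716) cross=22.182; C₋=(8.7573,-5.7369) cross=-22.182
  branch - wants cross < 0 → take C=(8.7573,-5.7369) (cross=-22.182)
ex = (C−B)/|BC| = (0.6598,-0.7514); ey = (0.7514,0.6598)
P = B + -0.76·ex + -1.39·ey = (1.2731,0.6800)

1.27 0.68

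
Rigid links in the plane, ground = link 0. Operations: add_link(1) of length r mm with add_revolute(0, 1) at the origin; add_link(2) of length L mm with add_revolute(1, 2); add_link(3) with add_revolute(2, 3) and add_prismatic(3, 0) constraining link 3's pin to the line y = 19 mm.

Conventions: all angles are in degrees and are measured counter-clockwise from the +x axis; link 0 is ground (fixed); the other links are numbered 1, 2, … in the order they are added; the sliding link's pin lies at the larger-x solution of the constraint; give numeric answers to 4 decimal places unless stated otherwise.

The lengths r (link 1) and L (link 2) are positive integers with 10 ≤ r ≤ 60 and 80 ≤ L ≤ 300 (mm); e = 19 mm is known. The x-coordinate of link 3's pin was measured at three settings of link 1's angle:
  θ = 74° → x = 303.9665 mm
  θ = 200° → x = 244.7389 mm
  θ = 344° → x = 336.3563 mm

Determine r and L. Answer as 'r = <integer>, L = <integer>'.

constraint per measurement: (x − r cos θ)² + (r sin θ − e)² = L²
subtracting the θ₁ and θ₂ equations cancels the r² and L² terms:
r = (x₁² − x₂²) / (2[(x₁cos θ₁ + e sin θ₁) − (x₂cos θ₂ + e sin θ₂)]) = 48.0000 → r = 48
L² = (x₁ − r cos θ₁)² + (r sin θ₁ − e)² = 85263.9776 → L = 292.0000 → L = 292
check at θ₃=344°: x = 336.3563 (printed 336.3563) ✓

r = 48, L = 292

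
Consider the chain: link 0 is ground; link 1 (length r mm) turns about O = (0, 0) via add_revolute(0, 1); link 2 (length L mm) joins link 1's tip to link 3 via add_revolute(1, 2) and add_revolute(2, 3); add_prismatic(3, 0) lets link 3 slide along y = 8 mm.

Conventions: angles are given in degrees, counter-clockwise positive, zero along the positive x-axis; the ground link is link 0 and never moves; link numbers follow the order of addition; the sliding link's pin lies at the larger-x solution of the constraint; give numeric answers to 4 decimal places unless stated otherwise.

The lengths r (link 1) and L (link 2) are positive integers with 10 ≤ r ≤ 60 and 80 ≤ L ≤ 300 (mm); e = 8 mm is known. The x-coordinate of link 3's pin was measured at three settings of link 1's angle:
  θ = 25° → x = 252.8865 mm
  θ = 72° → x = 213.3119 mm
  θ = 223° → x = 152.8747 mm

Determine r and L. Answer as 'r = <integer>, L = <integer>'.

constraint per measurement: (x − r cos θ)² + (r sin θ − e)² = L²
subtracting the θ₁ and θ₂ equations cancels the r² and L² terms:
r = (x₁² − x₂²) / (2[(x₁cos θ₁ + e sin θ₁) − (x₂cos θ₂ + e sin θ₂)]) = 58.0000 → r = 58
L² = (x₁ − r cos θ₁)² + (r sin θ₁ − e)² = 40401.0036 → L = 201.0000 → L = 201
check at θ₃=223°: x = 152.8747 (printed 152.8747) ✓

r = 58, L = 201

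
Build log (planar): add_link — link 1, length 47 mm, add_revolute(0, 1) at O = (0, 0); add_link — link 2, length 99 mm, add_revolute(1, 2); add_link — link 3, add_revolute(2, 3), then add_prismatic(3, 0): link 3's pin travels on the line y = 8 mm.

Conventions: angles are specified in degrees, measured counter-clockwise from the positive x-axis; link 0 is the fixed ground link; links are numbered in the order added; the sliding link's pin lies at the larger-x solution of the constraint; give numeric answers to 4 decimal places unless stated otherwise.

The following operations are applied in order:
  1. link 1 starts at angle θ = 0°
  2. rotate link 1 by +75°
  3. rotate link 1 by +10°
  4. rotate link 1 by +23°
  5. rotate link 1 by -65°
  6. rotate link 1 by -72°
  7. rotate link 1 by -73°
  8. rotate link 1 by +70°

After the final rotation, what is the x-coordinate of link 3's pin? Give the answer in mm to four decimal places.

geometry: r = 47 mm, L = 99 mm, e = 8 mm; θ starts at 0°
rotate link 1 by +75°: θ ← 0° +75° = 75°
rotate link 1 by +10°: θ ← 75° +10° = 85°
rotate link 1 by +23°: θ ← 85° +23° = 108°
rotate link 1 by -65°: θ ← 108° -65° = 43°
rotate link 1 by -72°: θ ← 43° -72° = -29°
rotate link 1 by -73°: θ ← -29° -73° = -102°
rotate link 1 by +70°: θ ← -102° +70° = -32°
crank pin P = (r cos θ, r sin θ) = (39.858261, -24.906205)
h = r sin θ − e = -24.906205 − 8 = -32.906205
x = r cos θ + √(L² − h²) = 39.858261 + 93.371204 = 133.229464

133.2295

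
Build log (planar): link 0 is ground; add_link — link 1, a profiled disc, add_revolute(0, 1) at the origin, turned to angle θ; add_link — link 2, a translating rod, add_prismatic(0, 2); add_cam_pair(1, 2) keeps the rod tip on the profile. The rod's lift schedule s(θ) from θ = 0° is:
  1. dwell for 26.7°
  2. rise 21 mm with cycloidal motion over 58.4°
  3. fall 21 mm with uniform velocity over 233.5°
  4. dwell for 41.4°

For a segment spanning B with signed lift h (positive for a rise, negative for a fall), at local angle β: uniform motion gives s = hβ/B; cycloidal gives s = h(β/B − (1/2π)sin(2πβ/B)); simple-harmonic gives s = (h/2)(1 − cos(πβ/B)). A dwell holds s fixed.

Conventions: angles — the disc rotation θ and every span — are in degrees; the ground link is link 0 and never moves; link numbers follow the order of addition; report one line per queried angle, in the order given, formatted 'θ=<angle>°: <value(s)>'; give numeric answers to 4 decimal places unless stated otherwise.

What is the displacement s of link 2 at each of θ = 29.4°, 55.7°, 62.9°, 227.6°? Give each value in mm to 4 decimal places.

seg 1 [0°–26.7°] dwell: s stays 0.0000
seg 2 [26.7°–85.1°] cycloidal, h=21: θ=29.4° here. β=2.7, B=58.4. 21·(0.0462 − sin(2π·0.0462)/(2π)) = 0.0136 → s = 0.0136
seg 2 [26.7°–85.1°] cycloidal, h=21: θ=55.7° here. β=29, B=58.4. 21·(0.4966 − sin(2π·0.4966)/(2π)) = 10.3562 → s = 10.3562
seg 2 [26.7°–85.1°] cycloidal, h=21: θ=62.9° here. β=36.2, B=58.4. 21·(0.6199 − sin(2π·0.6199)/(2π)) = 15.3030 → s = 15.3030
seg 2 [26.7°–85.1°] cycloidal, h=21: full span → s += 21 → s = 21.0000
seg 3 [85.1°–318.6°] uniform, h=-21: θ=227.6° here. β=142.5, B=233.5. -21·142.5/233.5 = -12.8158 → s = 8.1842

θ=29.4°: 0.0136
θ=55.7°: 10.3562
θ=62.9°: 15.3030
θ=227.6°: 8.1842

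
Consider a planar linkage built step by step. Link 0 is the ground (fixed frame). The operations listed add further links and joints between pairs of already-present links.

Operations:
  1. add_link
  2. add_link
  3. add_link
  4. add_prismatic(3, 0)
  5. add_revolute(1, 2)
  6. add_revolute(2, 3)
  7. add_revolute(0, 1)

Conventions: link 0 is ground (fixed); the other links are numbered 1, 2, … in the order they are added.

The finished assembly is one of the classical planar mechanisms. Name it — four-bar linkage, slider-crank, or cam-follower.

links: 4 (incl. ground); joints: 3 revolute, 1 prismatic, 0 higher (cam) pair, forming one closed loop
4 links, 3 revolutes + 1 prismatic in one loop → slider-crank

slider-crank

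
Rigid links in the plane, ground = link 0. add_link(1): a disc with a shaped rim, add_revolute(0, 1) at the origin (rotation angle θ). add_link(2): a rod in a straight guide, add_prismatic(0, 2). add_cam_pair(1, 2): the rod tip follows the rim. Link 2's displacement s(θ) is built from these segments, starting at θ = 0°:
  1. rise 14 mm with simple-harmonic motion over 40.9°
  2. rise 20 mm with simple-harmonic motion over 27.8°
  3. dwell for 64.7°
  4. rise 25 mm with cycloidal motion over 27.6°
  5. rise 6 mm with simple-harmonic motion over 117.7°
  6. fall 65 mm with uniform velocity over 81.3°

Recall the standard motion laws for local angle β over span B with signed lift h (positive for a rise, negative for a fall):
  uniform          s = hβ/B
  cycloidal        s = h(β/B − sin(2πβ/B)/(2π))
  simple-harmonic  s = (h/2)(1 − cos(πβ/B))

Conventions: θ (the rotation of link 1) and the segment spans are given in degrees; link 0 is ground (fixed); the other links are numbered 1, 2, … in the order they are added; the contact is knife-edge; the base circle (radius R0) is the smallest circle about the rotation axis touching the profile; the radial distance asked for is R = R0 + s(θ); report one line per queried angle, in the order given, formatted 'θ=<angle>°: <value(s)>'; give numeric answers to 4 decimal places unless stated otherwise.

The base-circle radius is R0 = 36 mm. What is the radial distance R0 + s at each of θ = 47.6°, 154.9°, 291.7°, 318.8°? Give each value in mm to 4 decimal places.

segment 1 (0° to 40.9°, simple-harmonic, h = 14) is passed completely: s = 0.0000 + (14) = 14.0000
θ = 47.6° falls in segment 2 (40.9° to 68.7°, simple-harmonic, h = 20): β = 47.6 − 40.9 = 6.7°, B = 27.8°; Δs = 20/2·(1 − cos(π·0.2410)) = 2.7320; s = 14.0000 + 2.7320 = 16.7320
segment 2 (40.9° to 68.7°, simple-harmonic, h = 20) is passed completely: s = 14.0000 + (20) = 34.0000
segment 3 (68.7° to 133.4°, dwell): s unchanged at 34.0000
θ = 154.9° falls in segment 4 (133.4° to 161°, cycloidal, h = 25): β = 154.9 − 133.4 = 21.5°, B = 27.6°; Δs = 25·(0.7790 − sin(2π·0.7790)/(2π)) = 23.3877; s = 34.0000 + 23.3877 = 57.3877
segment 4 (133.4° to 161°, cycloidal, h = 25) is passed completely: s = 34.0000 + (25) = 59.0000
segment 5 (161° to 278.7°, simple-harmonic, h = 6) is passed completely: s = 59.0000 + (6) = 65.0000
θ = 291.7° falls in segment 6 (278.7° to 360°, uniform, h = -65): β = 291.7 − 278.7 = 13°, B = 81.3°; Δs = -65·13/81.3 = -10.3936; s = 65.0000 − 10.3936 = 54.6064
θ = 318.8° falls in segment 6 (278.7° to 360°, uniform, h = -65): β = 318.8 − 278.7 = 40.1°, B = 81.3°; Δs = -65·40.1/81.3 = -32.0603; s = 65.0000 − 32.0603 = 32.9397
θ=47.6°: R = R0 + s = 36 + 16.7320 = 52.7320
θ=154.9°: R = R0 + s = 36 + 57.3877 = 93.3877
θ=291.7°: R = R0 + s = 36 + 54.6064 = 90.6064
θ=318.8°: R = R0 + s = 36 + 32.9397 = 68.9397

θ=47.6°: 52.7320
θ=154.9°: 93.3877
θ=291.7°: 90.6064
θ=318.8°: 68.9397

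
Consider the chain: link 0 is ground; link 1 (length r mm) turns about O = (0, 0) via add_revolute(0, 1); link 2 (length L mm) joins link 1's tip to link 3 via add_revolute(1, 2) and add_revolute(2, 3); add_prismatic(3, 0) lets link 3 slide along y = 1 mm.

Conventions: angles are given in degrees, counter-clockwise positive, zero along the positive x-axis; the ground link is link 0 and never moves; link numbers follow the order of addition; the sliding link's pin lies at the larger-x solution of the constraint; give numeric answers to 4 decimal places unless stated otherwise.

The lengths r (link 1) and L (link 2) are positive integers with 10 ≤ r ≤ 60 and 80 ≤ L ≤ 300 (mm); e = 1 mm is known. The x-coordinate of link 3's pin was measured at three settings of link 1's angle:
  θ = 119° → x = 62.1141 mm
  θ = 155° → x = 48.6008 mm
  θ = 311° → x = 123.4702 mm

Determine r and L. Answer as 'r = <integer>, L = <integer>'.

constraint per measurement: (x − r cos θ)² + (r sin θ − e)² = L²
subtracting the θ₁ and θ₂ equations cancels the r² and L² terms:
r = (x₁² − x₂²) / (2[(x₁cos θ₁ + e sin θ₁) − (x₂cos θ₂ + e sin θ₂)]) = 52.0001 → r = 52
L² = (x₁ − r cos θ₁)² + (r sin θ₁ − e)² = 9604.0063 → L = 98.0000 → L = 98
check at θ₃=311°: x = 123.4702 (printed 123.4702) ✓

r = 52, L = 98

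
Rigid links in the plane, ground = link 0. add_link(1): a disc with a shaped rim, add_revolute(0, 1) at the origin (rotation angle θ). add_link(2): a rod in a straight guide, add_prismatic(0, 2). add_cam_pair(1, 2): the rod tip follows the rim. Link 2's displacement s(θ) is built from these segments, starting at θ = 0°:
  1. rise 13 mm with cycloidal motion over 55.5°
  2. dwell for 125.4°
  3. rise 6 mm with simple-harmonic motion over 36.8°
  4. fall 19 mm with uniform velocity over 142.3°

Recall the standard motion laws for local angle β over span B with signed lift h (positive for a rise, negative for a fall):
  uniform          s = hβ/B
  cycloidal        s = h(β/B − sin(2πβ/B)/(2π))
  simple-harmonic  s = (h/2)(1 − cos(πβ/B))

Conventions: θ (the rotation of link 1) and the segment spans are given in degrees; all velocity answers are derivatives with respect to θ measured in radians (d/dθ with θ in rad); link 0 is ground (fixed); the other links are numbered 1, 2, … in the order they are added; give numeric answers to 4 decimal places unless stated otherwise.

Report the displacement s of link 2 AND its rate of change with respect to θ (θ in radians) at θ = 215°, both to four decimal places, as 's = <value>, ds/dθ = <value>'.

segment 1 (0° to 55.5°, cycloidal, h = 13) is passed completely: s = 0.0000 + (13) = 13.0000
segment 2 (55.5° to 180.9°, dwell): s unchanged at 13.0000
θ = 215° falls in segment 3 (180.9° to 217.7°, simple-harmonic, h = 6): β = 215 − 180.9 = 34.1°, B = 36.8°; Δs = 6/2·(1 − cos(π·0.9266)) = 5.9207; s = 13.0000 + 5.9207 = 18.9207
velocity in seg [180.9°–217.7°] (simple-harmonic), θ in radians: β = 34.1° = 0.5952 rad, B = 36.8° = 0.6423 rad; ds/dθ = (πh/(2B)) sin(πβ/B) = (π·6/(2·0.6423)) sin(π·0.9266) = 3.352427 mm/rad

s = 18.9207, ds/dθ = 3.3524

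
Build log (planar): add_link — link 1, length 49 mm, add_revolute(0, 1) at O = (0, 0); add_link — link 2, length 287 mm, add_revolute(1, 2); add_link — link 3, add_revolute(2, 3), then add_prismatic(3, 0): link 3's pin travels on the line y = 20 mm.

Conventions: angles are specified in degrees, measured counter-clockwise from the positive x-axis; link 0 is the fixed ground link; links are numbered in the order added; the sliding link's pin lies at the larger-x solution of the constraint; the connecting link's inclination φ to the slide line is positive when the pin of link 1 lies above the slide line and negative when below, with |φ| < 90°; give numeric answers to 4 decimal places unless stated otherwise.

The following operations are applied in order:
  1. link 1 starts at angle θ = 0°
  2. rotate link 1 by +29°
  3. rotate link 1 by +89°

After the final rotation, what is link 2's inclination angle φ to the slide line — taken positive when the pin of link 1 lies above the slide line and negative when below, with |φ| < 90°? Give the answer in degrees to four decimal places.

geometry: r = 49 mm, L = 287 mm, e = 20 mm; θ starts at 0°
rotate link 1 by +29°: θ ← 0° +29° = 29°
rotate link 1 by +89°: θ ← 29° +89° = 118°
h = r sin θ − e = 43.264432 − 20 = 23.264432
sin φ = h / L = 23.264432 / 287 = 0.08106074
φ = arcsin(0.08106074) = 4.649540°

4.6495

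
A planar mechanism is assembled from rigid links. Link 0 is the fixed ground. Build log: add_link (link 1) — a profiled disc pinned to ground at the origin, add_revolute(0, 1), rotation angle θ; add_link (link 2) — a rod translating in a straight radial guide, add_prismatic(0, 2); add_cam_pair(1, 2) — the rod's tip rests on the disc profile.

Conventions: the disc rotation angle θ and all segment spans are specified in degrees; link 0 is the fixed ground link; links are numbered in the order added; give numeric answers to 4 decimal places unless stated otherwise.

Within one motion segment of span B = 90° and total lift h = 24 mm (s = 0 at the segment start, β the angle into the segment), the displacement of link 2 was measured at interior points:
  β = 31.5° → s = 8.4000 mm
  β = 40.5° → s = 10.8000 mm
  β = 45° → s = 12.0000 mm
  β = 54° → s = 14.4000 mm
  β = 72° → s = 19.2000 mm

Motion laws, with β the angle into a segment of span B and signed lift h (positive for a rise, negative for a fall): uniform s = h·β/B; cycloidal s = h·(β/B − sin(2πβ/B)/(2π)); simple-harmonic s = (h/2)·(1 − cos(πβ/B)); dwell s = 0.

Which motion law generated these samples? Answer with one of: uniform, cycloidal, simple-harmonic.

candidates at β/B = r: uniform s = h·r (linear in β); cycloidal s = h·(r − sin(2πr)/(2π)); simple-harmonic s = (h/2)(1 − cos(πr))
β=31.5°: printed 8.4000 | uniform 8.4000, cycloidal 5.3098, simple-harmonic 6.5521
β=40.5°: printed 10.8000 | uniform 10.8000, cycloidal 9.6196, simple-harmonic 10.1228
β=45°: printed 12.0000 | uniform 12.0000, cycloidal 12.0000, simple-harmonic 12.0000
β=54°: printed 14.4000 | uniform 14.4000, cycloidal 16.6452, simple-harmonic 15.7082
β=72°: printed 19.2000 | uniform 19.2000, cycloidal 22.8328, simple-harmonic 21.7082
only one law matches every sample → uniform

uniform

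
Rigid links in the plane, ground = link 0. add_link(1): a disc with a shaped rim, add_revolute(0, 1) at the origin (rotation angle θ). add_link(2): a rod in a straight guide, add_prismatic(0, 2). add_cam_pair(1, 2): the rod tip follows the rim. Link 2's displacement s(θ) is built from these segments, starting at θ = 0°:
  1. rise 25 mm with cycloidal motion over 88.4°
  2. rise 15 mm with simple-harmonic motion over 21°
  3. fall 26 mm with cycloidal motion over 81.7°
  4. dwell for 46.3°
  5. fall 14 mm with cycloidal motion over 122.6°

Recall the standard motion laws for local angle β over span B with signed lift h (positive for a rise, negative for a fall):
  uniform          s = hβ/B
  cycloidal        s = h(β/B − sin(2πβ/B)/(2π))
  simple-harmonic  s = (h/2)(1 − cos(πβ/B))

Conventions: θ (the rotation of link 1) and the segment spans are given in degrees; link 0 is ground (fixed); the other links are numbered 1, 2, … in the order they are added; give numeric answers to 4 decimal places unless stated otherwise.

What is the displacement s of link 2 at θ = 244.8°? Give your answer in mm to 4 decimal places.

segment 1 (0° to 88.4°, cycloidal, h = 25) is passed completely: s = 0.0000 + (25) = 25.0000
segment 2 (88.4° to 109.4°, simple-harmonic, h = 15) is passed completely: s = 25.0000 + (15) = 40.0000
segment 3 (109.4° to 191.1°, cycloidal, h = -26) is passed completely: s = 40.0000 + (-26) = 14.0000
segment 4 (191.1° to 237.4°, dwell): s unchanged at 14.0000
θ = 244.8° falls in segment 5 (237.4° to 360°, cycloidal, h = -14): β = 244.8 − 237.4 = 7.4°, B = 122.6°; Δs = -14·(0.0604 − sin(2π·0.0604)/(2π)) = -0.0201; s = 14.0000 − 0.0201 = 13.9799

13.9799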